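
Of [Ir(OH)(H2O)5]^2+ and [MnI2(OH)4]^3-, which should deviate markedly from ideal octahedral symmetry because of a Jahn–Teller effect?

[Ir(OH)(H2O)5]^2+: Summing ligand charges against the +2 overall charge gives an oxidation state of +3 for iridium. Iridium is a group-9 element; Ir(III) is therefore d⁶. A 5d ion has a large Δₒ and is invariably low-spin. The d⁶ configuration leaves the e_g set evenly filled (or empty) — no strong Jahn–Teller driving force.
[MnI2(OH)4]^3-: Summing ligand charges against the −3 overall charge gives an oxidation state of +3 for manganese. Mn sits in group 7, so the d-electron count is 7 − 3 = 4. Hydroxide and iodide are weak-field ligands for a first-row metal, so the complex is high-spin. The t₂g³e_g¹ (high-spin) configuration has an unevenly filled e_g set; the Jahn–Teller theorem predicts a tetragonal distortion (typically axial elongation) to lift the degeneracy.

[MnI2(OH)4]^3-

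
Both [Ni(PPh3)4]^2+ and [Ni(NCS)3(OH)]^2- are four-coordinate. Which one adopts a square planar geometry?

For [Ni(PPh3)4]^2+: Triphenylphosphine is neutral; balancing the +2 overall charge requires Ni(II). Nickel is a group-10 element; Ni(II) is therefore d⁸. Triphenylphosphine is a strong-field ligand (high in the spectrochemical series). A 3d d⁸ ion with strong-field ligands gains enough CFSE to favour square planar over tetrahedral. → square planar.
For [Ni(NCS)3(OH)]^2-: Summing ligand charges against the −2 overall charge gives an oxidation state of +2 for nickel. Ni sits in group 10, so the d-electron count is 10 − 2 = 8. Hydroxide and isothiocyanate are weak-field ligands. With weak-field ligands the CFSE gain from square planar is small, so a 3d d⁸ ion takes the sterically preferred tetrahedral geometry. → tetrahedral.

[Ni(PPh3)4]^2+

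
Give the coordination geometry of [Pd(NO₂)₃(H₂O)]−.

square planar

Each nitro (N-bound nitrite) is −1; water is neutral; balancing the −1 overall charge requires Pd(II).
Palladium is a group-10 element; Pd(II) is therefore d⁸.
With 4 monodentate ligands the coordination number is 4.
A 4d d⁸ ion has a large crystal-field splitting; square planar leaves the high-energy d_{x²−y²} orbital empty and maximises CFSE.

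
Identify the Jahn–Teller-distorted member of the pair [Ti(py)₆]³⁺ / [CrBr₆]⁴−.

[Ti(py)₆]³⁺: Summing ligand charges against the +3 overall charge gives an oxidation state of +3 for titanium. Ti sits in group 4, so the d-electron count is 4 − 3 = 1. The d¹ configuration leaves the e_g set evenly filled (or empty) — no strong Jahn–Teller driving force.
[CrBr₆]⁴−: Each bromide is −1; balancing the −4 overall charge requires Cr(II). Group 6 minus oxidation state 2 gives a d⁴ configuration. Bromide is a weak-field ligand for a first-row metal, so the complex is high-spin. The t₂g³e_g¹ (high-spin) configuration has an unevenly filled e_g set; the Jahn–Teller theorem predicts a tetragonal distortion (typically axial elongation) to lift the degeneracy.

[CrBr₆]⁴−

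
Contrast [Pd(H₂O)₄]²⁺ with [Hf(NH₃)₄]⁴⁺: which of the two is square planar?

[Pd(H₂O)₄]²⁺

For [Pd(H₂O)₄]²⁺: Water is neutral; balancing the +2 overall charge requires Pd(II). Pd sits in group 10, so the d-electron count is 10 − 2 = 8. A 4d d⁸ ion has a large crystal-field splitting; square planar leaves the high-energy d_{x²−y²} orbital empty and maximises CFSE. → square planar.
For [Hf(NH₃)₄]⁴⁺: Ligand charges: ammonia is neutral. With an overall charge of +4 the hafnium centre must be in the +4 oxidation state. Hf sits in group 4, so the d-electron count is 4 − 4 = 0. A d⁰ ion has no crystal-field stabilisation preference between square planar and tetrahedral, so four ligands adopt the sterically favoured tetrahedral geometry. → tetrahedral.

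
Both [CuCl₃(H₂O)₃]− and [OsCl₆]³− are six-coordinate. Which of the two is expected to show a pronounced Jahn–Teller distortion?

[CuCl₃(H₂O)₃]−

[CuCl₃(H₂O)₃]−: Ligand charges: each chloride is −1; water is neutral. With an overall charge of −1 the copper centre must be in the +2 oxidation state. Cu sits in group 11, so the d-electron count is 11 − 2 = 9. The t₂g⁶e_g³ configuration has an unevenly filled e_g set; the Jahn–Teller theorem predicts a tetragonal distortion (typically axial elongation) to lift the degeneracy.
[OsCl₆]³−: Ligand charges: each chloride is −1. With an overall charge of −3 the osmium centre must be in the +3 oxidation state. Group 8 minus oxidation state 3 gives a d⁵ configuration. A 5d ion has a large Δₒ and is invariably low-spin. The d⁵ configuration leaves the e_g set evenly filled (or empty) — no strong Jahn–Teller driving force.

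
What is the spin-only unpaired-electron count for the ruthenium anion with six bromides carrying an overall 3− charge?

Summing ligand charges against the −3 overall charge gives an oxidation state of +3 for ruthenium.
Ru sits in group 8, so the d-electron count is 8 − 3 = 5.
The spin state decides the count: a 4d ion has a large Δₒ and is invariably low-spin.
An octahedral low-spin d⁵ ion is t₂g⁵e_g⁰, giving 1 unpaired electron.

1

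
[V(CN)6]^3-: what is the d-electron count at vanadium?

Summing ligand charges against the −3 overall charge gives an oxidation state of +3 for vanadium.
Vanadium is a group-5 element; V(III) is therefore d².

d2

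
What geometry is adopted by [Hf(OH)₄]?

Summing ligand charges against the 0 overall charge gives an oxidation state of +4 for hafnium.
Group 4 minus oxidation state 4 gives a d⁰ configuration.
Coordination number: 4.
A d⁰ ion has no crystal-field stabilisation preference between square planar and tetrahedral, so four ligands adopt the sterically favoured tetrahedral geometry.

tetrahedral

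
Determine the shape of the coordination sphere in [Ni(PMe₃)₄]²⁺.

Trimethylphosphine is neutral; balancing the +2 overall charge requires Ni(II).
Group 10 minus oxidation state 2 gives a d⁸ configuration.
Coordination number: 4.
Trimethylphosphine is a strong-field ligand (high in the spectrochemical series).
A 3d d⁸ ion with strong-field ligands gains enough CFSE to favour square planar over tetrahedral.

square planar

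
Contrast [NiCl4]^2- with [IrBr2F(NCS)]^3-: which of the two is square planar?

[IrBr2F(NCS)]^3-

For [NiCl4]^2-: Summing ligand charges against the −2 overall charge gives an oxidation state of +2 for nickel. Group 10 minus oxidation state 2 gives a d⁸ configuration. Chloride is a weak-field ligand. With weak-field ligands the CFSE gain from square planar is small, so a 3d d⁸ ion takes the sterically preferred tetrahedral geometry. → tetrahedral.
For [IrBr2F(NCS)]^3-: Summing ligand charges against the −3 overall charge gives an oxidation state of +1 for iridium. Ir sits in group 9, so the d-electron count is 9 − 1 = 8. A 5d d⁸ ion has a large crystal-field splitting; square planar leaves the high-energy d_{x²−y²} orbital empty and maximises CFSE. → square planar.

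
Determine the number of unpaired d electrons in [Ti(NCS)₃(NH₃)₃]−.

Summing ligand charges against the −1 overall charge gives an oxidation state of +2 for titanium.
Titanium is a group-4 element; Ti(II) is therefore d².
In an octahedral field the d² configuration is t₂g²e_g⁰ (only one arrangement possible), giving 2 unpaired electrons.

2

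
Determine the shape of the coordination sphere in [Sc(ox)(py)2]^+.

Ligand charges: each oxalate is −2; pyridine is neutral. With an overall charge of +1 the scandium centre must be in the +3 oxidation state.
Scandium is a group-3 element; Sc(III) is therefore d⁰.
Counting donor atoms: 1×oxalate (bidentate) → 2 donors; 2×pyridine (monodentate) → 2 donors. Coordination number = 4.
A d⁰ ion has no crystal-field stabilisation preference between square planar and tetrahedral, so four ligands adopt the sterically favoured tetrahedral geometry.

tetrahedral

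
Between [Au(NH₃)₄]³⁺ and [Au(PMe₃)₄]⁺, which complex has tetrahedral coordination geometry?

For [Au(NH₃)₄]³⁺: Summing ligand charges against the +3 overall charge gives an oxidation state of +3 for gold. Au sits in group 11, so the d-electron count is 11 − 3 = 8. A 5d d⁸ ion has a large crystal-field splitting; square planar leaves the high-energy d_{x²−y²} orbital empty and maximises CFSE. → square planar.
For [Au(PMe₃)₄]⁺: Summing ligand charges against the +1 overall charge gives an oxidation state of +1 for gold. Gold is a group-11 element; Au(I) is therefore d¹⁰. A d¹⁰ ion has no crystal-field stabilisation preference between square planar and tetrahedral, so four ligands adopt the sterically favoured tetrahedral geometry. → tetrahedral.

[Au(PMe₃)₄]⁺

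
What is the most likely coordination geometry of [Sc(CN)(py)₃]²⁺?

Ligand charges: each cyanide is −1; pyridine is neutral. With an overall charge of +2 the scandium centre must be in the +3 oxidation state.
Scandium is a group-3 element; Sc(III) is therefore d⁰.
With 4 monodentate ligands the coordination number is 4.
A d⁰ ion has no crystal-field stabilisation preference between square planar and tetrahedral, so four ligands adopt the sterically favoured tetrahedral geometry.

tetrahedral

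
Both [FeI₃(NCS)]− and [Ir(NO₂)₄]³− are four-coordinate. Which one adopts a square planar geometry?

[Ir(NO₂)₄]³−

For [FeI₃(NCS)]−: Each iodide is −1; each isothiocyanate is −1; balancing the −1 overall charge requires Fe(III). Group 8 minus oxidation state 3 gives a d⁵ configuration. A high-spin d⁵ ion has zero CFSE in either geometry, so four ligands adopt the sterically favoured tetrahedral geometry. → tetrahedral.
For [Ir(NO₂)₄]³−: Summing ligand charges against the −3 overall charge gives an oxidation state of +1 for iridium. Ir sits in group 9, so the d-electron count is 9 − 1 = 8. A 5d d⁸ ion has a large crystal-field splitting; square planar leaves the high-energy d_{x²−y²} orbital empty and maximises CFSE. → square planar.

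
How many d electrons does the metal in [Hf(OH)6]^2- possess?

d⁰

Ligand charges: each hydroxide is −1. With an overall charge of −2 the hafnium centre must be in the +4 oxidation state.
Hafnium is a group-4 element; Hf(IV) is therefore d⁰.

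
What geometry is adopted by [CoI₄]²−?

Ligand charges: each iodide is −1. With an overall charge of −2 the cobalt centre must be in the +2 oxidation state.
Group 9 minus oxidation state 2 gives a d⁷ configuration.
Coordination number: 4.
Iodide is a weak-field ligand.
For a high-spin 3d d⁷ ion with weak-field ligands the small Δₜ gives little square-planar CFSE advantage, so four ligands adopt the sterically favoured tetrahedral geometry.

tetrahedral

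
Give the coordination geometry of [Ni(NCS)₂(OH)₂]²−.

tetrahedral

Each isothiocyanate is −1; each hydroxide is −1; balancing the −2 overall charge requires Ni(II).
Ni sits in group 10, so the d-electron count is 10 − 2 = 8.
Coordination number: 4.
Hydroxide and isothiocyanate are weak-field ligands.
With weak-field ligands the CFSE gain from square planar is small, so a 3d d⁸ ion takes the sterically preferred tetrahedral geometry.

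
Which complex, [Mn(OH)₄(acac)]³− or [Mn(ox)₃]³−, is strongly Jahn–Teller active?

[Mn(ox)₃]³−

[Mn(OH)₄(acac)]³−: Summing ligand charges against the −3 overall charge gives an oxidation state of +2 for manganese. Manganese is a group-7 element; Mn(II) is therefore d⁵. Acetylacetonate and hydroxide are weak-field ligands for a first-row metal, so the complex is high-spin. The d⁵ configuration leaves the e_g set evenly filled (or empty) — no strong Jahn–Teller driving force.
[Mn(ox)₃]³−: Each oxalate is −2; balancing the −3 overall charge requires Mn(III). Group 7 minus oxidation state 3 gives a d⁴ configuration. Oxalate is a weak-field ligand for a first-row metal, so the complex is high-spin. The t₂g³e_g¹ (high-spin) configuration has an unevenly filled e_g set; the Jahn–Teller theorem predicts a tetragonal distortion (typically axial elongation) to lift the degeneracy.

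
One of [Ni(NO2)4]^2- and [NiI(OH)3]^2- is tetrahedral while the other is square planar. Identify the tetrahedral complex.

For [Ni(NO2)4]^2-: Summing ligand charges against the −2 overall charge gives an oxidation state of +2 for nickel. Group 10 minus oxidation state 2 gives a d⁸ configuration. Nitro (N-bound nitrite) is a strong-field ligand (high in the spectrochemical series). A 3d d⁸ ion with strong-field ligands gains enough CFSE to favour square planar over tetrahedral. → square planar.
For [NiI(OH)3]^2-: Each iodide is −1; each hydroxide is −1; balancing the −2 overall charge requires Ni(II). Group 10 minus oxidation state 2 gives a d⁸ configuration. Hydroxide and iodide are weak-field ligands. With weak-field ligands the CFSE gain from square planar is small, so a 3d d⁸ ion takes the sterically preferred tetrahedral geometry. → tetrahedral.

[NiI(OH)3]^2-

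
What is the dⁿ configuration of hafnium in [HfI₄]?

d0

Ligand charges: each iodide is −1. With an overall charge of 0 the hafnium centre must be in the +4 oxidation state.
Hafnium is a group-4 element; Hf(IV) is therefore d⁰.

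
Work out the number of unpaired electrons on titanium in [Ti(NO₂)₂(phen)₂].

2

Each nitro (N-bound nitrite) is −1; 1,10-phenanthroline is neutral; balancing the 0 overall charge requires Ti(II).
Titanium is a group-4 element; Ti(II) is therefore d².
Counting donor atoms: 2×nitro (N-bound nitrite) (monodentate) → 2 donors; 2×1,10-phenanthroline (bidentate) → 4 donors. Coordination number = 6.
In an octahedral field the d² configuration is t₂g²e_g⁰ (only one arrangement possible), giving 2 unpaired electrons.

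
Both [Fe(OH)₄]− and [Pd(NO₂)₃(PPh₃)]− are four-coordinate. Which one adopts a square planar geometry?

[Pd(NO₂)₃(PPh₃)]−

For [Fe(OH)₄]−: Ligand charges: each hydroxide is −1. With an overall charge of −1 the iron centre must be in the +3 oxidation state. Iron is a group-8 element; Fe(III) is therefore d⁵. A high-spin d⁵ ion has zero CFSE in either geometry, so four ligands adopt the sterically favoured tetrahedral geometry. → tetrahedral.
For [Pd(NO₂)₃(PPh₃)]−: Ligand charges: each nitro (N-bound nitrite) is −1; triphenylphosphine is neutral. With an overall charge of −1 the palladium centre must be in the +2 oxidation state. Palladium is a group-10 element; Pd(II) is therefore d⁸. A 4d d⁸ ion has a large crystal-field splitting; square planar leaves the high-energy d_{x²−y²} orbital empty and maximises CFSE. → square planar.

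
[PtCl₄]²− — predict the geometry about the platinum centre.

Each chloride is −1; balancing the −2 overall charge requires Pt(II).
Group 10 minus oxidation state 2 gives a d⁸ configuration.
With 4 monodentate ligands the coordination number is 4.
A 5d d⁸ ion has a large crystal-field splitting; square planar leaves the high-energy d_{x²−y²} orbital empty and maximises CFSE.

square planar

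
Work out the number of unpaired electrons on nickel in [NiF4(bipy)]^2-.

Ligand charges: each fluoride is −1; 2,2′-bipyridine is neutral. With an overall charge of −2 the nickel centre must be in the +2 oxidation state.
Nickel is a group-10 element; Ni(II) is therefore d⁸.
Counting donor atoms: 4×fluoride (monodentate) → 4 donors; 1×2,2′-bipyridine (bidentate) → 2 donors. Coordination number = 6.
In an octahedral field the d⁸ configuration is t₂g⁶e_g² (only one arrangement possible), giving 2 unpaired electrons.

2 unpaired electrons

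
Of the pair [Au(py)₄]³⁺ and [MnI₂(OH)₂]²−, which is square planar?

[Au(py)₄]³⁺

For [Au(py)₄]³⁺: Summing ligand charges against the +3 overall charge gives an oxidation state of +3 for gold. Au sits in group 11, so the d-electron count is 11 − 3 = 8. A 5d d⁸ ion has a large crystal-field splitting; square planar leaves the high-energy d_{x²−y²} orbital empty and maximises CFSE. → square planar.
For [MnI₂(OH)₂]²−: Each iodide is −1; each hydroxide is −1; balancing the −2 overall charge requires Mn(II). Manganese is a group-7 element; Mn(II) is therefore d⁵. A high-spin d⁵ ion has zero CFSE in either geometry, so four ligands adopt the sterically favoured tetrahedral geometry. → tetrahedral.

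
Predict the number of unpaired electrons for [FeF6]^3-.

Each fluoride is −1; balancing the −3 overall charge requires Fe(III).
Group 8 minus oxidation state 3 gives a d⁵ configuration.
The spin state decides the count: Fluoride is a weak-field ligand for a first-row metal, so the complex is high-spin.
An octahedral high-spin d⁵ ion is t₂g³e_g², giving 5 unpaired electrons.

5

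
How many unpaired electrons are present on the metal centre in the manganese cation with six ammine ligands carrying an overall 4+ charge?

3

Summing ligand charges against the +4 overall charge gives an oxidation state of +4 for manganese.
Mn sits in group 7, so the d-electron count is 7 − 4 = 3.
In an octahedral field the d³ configuration is t₂g³e_g⁰ (only one arrangement possible), giving 3 unpaired electrons.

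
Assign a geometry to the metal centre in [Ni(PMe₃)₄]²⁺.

square planar

Trimethylphosphine is neutral; balancing the +2 overall charge requires Ni(II).
Nickel is a group-10 element; Ni(II) is therefore d⁸.
Coordination number: 4.
Trimethylphosphine is a strong-field ligand (high in the spectrochemical series).
A 3d d⁸ ion with strong-field ligands gains enough CFSE to favour square planar over tetrahedral.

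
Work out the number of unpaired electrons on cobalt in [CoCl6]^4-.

Each chloride is −1; balancing the −4 overall charge requires Co(II).
Co sits in group 9, so the d-electron count is 9 − 2 = 7.
The spin state decides the count: Chloride is a weak-field ligand for a first-row metal, so the complex is high-spin.
An octahedral high-spin d⁷ ion is t₂g⁵e_g², giving 3 unpaired electrons.

3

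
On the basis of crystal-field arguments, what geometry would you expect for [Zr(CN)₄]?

tetrahedral

Ligand charges: each cyanide is −1. With an overall charge of 0 the zirconium centre must be in the +4 oxidation state.
Zr sits in group 4, so the d-electron count is 4 − 4 = 0.
With 4 monodentate ligands the coordination number is 4.
A d⁰ ion has no crystal-field stabilisation preference between square planar and tetrahedral, so four ligands adopt the sterically favoured tetrahedral geometry.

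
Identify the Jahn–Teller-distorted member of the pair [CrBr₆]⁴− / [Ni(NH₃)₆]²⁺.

[CrBr₆]⁴−: Ligand charges: each bromide is −1. With an overall charge of −4 the chromium centre must be in the +2 oxidation state. Cr sits in group 6, so the d-electron count is 6 − 2 = 4. Bromide is a weak-field ligand for a first-row metal, so the complex is high-spin. The t₂g³e_g¹ (high-spin) configuration has an unevenly filled e_g set; the Jahn–Teller theorem predicts a tetragonal distortion (typically axial elongation) to lift the degeneracy.
[Ni(NH₃)₆]²⁺: Ammonia is neutral; balancing the +2 overall charge requires Ni(II). Ni sits in group 10, so the d-electron count is 10 − 2 = 8. The d⁸ configuration leaves the e_g set evenly filled (or empty) — no strong Jahn–Teller driving force.

[CrBr₆]⁴−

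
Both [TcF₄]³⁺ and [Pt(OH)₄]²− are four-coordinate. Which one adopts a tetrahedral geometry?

For [TcF₄]³⁺: Ligand charges: each fluoride is −1. With an overall charge of +3 the technetium centre must be in the +7 oxidation state. Technetium is a group-7 element; Tc(VII) is therefore d⁰. A d⁰ ion has no crystal-field stabilisation preference between square planar and tetrahedral, so four ligands adopt the sterically favoured tetrahedral geometry. → tetrahedral.
For [Pt(OH)₄]²−: Each hydroxide is −1; balancing the −2 overall charge requires Pt(II). Group 10 minus oxidation state 2 gives a d⁸ configuration. A 5d d⁸ ion has a large crystal-field splitting; square planar leaves the high-energy d_{x²−y²} orbital empty and maximises CFSE. → square planar.

[TcF₄]³⁺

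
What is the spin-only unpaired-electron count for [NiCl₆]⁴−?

Ligand charges: each chloride is −1. With an overall charge of −4 the nickel centre must be in the +2 oxidation state.
Group 10 minus oxidation state 2 gives a d⁸ configuration.
In an octahedral field the d⁸ configuration is t₂g⁶e_g² (only one arrangement possible), giving 2 unpaired electrons.

2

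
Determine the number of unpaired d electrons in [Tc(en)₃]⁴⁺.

3 unpaired electrons

Ethylenediamine is neutral; balancing the +4 overall charge requires Tc(IV).
Tc sits in group 7, so the d-electron count is 7 − 4 = 3.
Counting donor atoms: 3×ethylenediamine (bidentate) → 6 donors. Coordination number = 6.
In an octahedral field the d³ configuration is t₂g³e_g⁰ (only one arrangement possible), giving 3 unpaired electrons.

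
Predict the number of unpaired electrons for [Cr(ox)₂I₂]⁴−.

Ligand charges: each oxalate is −2; each iodide is −1. With an overall charge of −4 the chromium centre must be in the +2 oxidation state.
Group 6 minus oxidation state 2 gives a d⁴ configuration.
Counting donor atoms: 2×oxalate (bidentate) → 4 donors; 2×iodide (monodentate) → 2 donors. Coordination number = 6.
The spin state decides the count: Iodide and oxalate are weak-field ligands for a first-row metal, so the complex is high-spin.
An octahedral high-spin d⁴ ion is t₂g³e_g¹, giving 4 unpaired electrons.

4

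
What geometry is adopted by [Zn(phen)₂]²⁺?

Ligand charges: 1,10-phenanthroline is neutral. With an overall charge of +2 the zinc centre must be in the +2 oxidation state.
Zinc is a group-12 element; Zn(II) is therefore d¹⁰.
Counting donor atoms: 2×1,10-phenanthroline (bidentate) → 4 donors. Coordination number = 4.
A d¹⁰ ion has no crystal-field stabilisation preference between square planar and tetrahedral, so four ligands adopt the sterically favoured tetrahedral geometry.

tetrahedral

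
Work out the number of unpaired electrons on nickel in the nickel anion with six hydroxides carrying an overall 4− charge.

2

Ligand charges: each hydroxide is −1. With an overall charge of −4 the nickel centre must be in the +2 oxidation state.
Ni sits in group 10, so the d-electron count is 10 − 2 = 8.
In an octahedral field the d⁸ configuration is t₂g⁶e_g² (only one arrangement possible), giving 2 unpaired electrons.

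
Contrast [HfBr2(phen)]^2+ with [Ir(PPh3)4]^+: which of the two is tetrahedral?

[HfBr2(phen)]^2+

For [HfBr2(phen)]^2+: Summing ligand charges against the +2 overall charge gives an oxidation state of +4 for hafnium. Group 4 minus oxidation state 4 gives a d⁰ configuration. A d⁰ ion has no crystal-field stabilisation preference between square planar and tetrahedral, so four ligands adopt the sterically favoured tetrahedral geometry. → tetrahedral.
For [Ir(PPh3)4]^+: Triphenylphosphine is neutral; balancing the +1 overall charge requires Ir(I). Group 9 minus oxidation state 1 gives a d⁸ configuration. A 5d d⁸ ion has a large crystal-field splitting; square planar leaves the high-energy d_{x²−y²} orbital empty and maximises CFSE. → square planar.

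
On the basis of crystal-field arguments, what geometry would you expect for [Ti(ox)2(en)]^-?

octahedral

Each oxalate is −2; ethylenediamine is neutral; balancing the −1 overall charge requires Ti(III).
Ti sits in group 4, so the d-electron count is 4 − 3 = 1.
Counting donor atoms: 2×oxalate (bidentate) → 4 donors; 1×ethylenediamine (bidentate) → 2 donors. Coordination number = 6.
Six donors around a single metal centre give an octahedral coordination sphere.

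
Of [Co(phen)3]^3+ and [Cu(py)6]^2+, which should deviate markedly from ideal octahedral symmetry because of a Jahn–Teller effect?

[Co(phen)3]^3+: Ligand charges: 1,10-phenanthroline is neutral. With an overall charge of +3 the cobalt centre must be in the +3 oxidation state. Cobalt is a group-9 element; Co(III) is therefore d⁶. Co(III) has an exceptionally large octahedral splitting and is low-spin with essentially every ligand except fluoride. The d⁶ configuration leaves the e_g set evenly filled (or empty) — no strong Jahn–Teller driving force.
[Cu(py)6]^2+: Summing ligand charges against the +2 overall charge gives an oxidation state of +2 for copper. Cu sits in group 11, so the d-electron count is 11 − 2 = 9. The t₂g⁶e_g³ configuration has an unevenly filled e_g set; the Jahn–Teller theorem predicts a tetragonal distortion (typically axial elongation) to lift the degeneracy.

[Cu(py)6]^2+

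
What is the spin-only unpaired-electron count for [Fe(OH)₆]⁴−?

4 unpaired electrons

Ligand charges: each hydroxide is −1. With an overall charge of −4 the iron centre must be in the +2 oxidation state.
Fe sits in group 8, so the d-electron count is 8 − 2 = 6.
The spin state decides the count: Hydroxide is a weak-field ligand for a first-row metal, so the complex is high-spin.
An octahedral high-spin d⁶ ion is t₂g⁴e_g², giving 4 unpaired electrons.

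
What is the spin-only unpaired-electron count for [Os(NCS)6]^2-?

2 unpaired electrons

Each isothiocyanate is −1; balancing the −2 overall charge requires Os(IV).
Osmium is a group-8 element; Os(IV) is therefore d⁴.
The spin state decides the count: a 5d ion has a large Δₒ and is invariably low-spin.
An octahedral low-spin d⁴ ion is t₂g⁴e_g⁰, giving 2 unpaired electrons.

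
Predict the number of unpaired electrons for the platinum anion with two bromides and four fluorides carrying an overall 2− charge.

Each bromide is −1; each fluoride is −1; balancing the −2 overall charge requires Pt(IV).
Platinum is a group-10 element; Pt(IV) is therefore d⁶.
The spin state decides the count: a 5d ion has a large Δₒ and is invariably low-spin.
An octahedral low-spin d⁶ ion is t₂g⁶e_g⁰, giving 0 unpaired electrons.

0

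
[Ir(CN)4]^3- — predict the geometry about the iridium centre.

Summing ligand charges against the −3 overall charge gives an oxidation state of +1 for iridium.
Iridium is a group-9 element; Ir(I) is therefore d⁸.
Coordination number: 4.
A 5d d⁸ ion has a large crystal-field splitting; square planar leaves the high-energy d_{x²−y²} orbital empty and maximises CFSE.

square planar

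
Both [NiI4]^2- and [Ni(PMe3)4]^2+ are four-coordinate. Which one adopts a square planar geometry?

[Ni(PMe3)4]^2+

For [NiI4]^2-: Each iodide is −1; balancing the −2 overall charge requires Ni(II). Nickel is a group-10 element; Ni(II) is therefore d⁸. Iodide is a weak-field ligand. With weak-field ligands the CFSE gain from square planar is small, so a 3d d⁸ ion takes the sterically preferred tetrahedral geometry. → tetrahedral.
For [Ni(PMe3)4]^2+: Ligand charges: trimethylphosphine is neutral. With an overall charge of +2 the nickel centre must be in the +2 oxidation state. Ni sits in group 10, so the d-electron count is 10 − 2 = 8. Trimethylphosphine is a strong-field ligand (high in the spectrochemical series). A 3d d⁸ ion with strong-field ligands gains enough CFSE to favour square planar over tetrahedral. → square planar.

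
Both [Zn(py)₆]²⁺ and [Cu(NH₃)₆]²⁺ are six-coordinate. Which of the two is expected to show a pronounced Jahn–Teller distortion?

[Cu(NH₃)₆]²⁺

[Zn(py)₆]²⁺: Summing ligand charges against the +2 overall charge gives an oxidation state of +2 for zinc. Zinc is a group-12 element; Zn(II) is therefore d¹⁰. The d¹⁰ configuration leaves the e_g set evenly filled (or empty) — no strong Jahn–Teller driving force.
[Cu(NH₃)₆]²⁺: Ammonia is neutral; balancing the +2 overall charge requires Cu(II). Copper is a group-11 element; Cu(II) is therefore d⁹. The t₂g⁶e_g³ configuration has an unevenly filled e_g set; the Jahn–Teller theorem predicts a tetragonal distortion (typically axial elongation) to lift the degeneracy.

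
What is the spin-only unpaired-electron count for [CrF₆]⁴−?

4 unpaired electrons

Each fluoride is −1; balancing the −4 overall charge requires Cr(II).
Chromium is a group-6 element; Cr(II) is therefore d⁴.
The spin state decides the count: Fluoride is a weak-field ligand for a first-row metal, so the complex is high-spin.
An octahedral high-spin d⁴ ion is t₂g³e_g¹, giving 4 unpaired electrons.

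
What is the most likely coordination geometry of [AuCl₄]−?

Ligand charges: each chloride is −1. With an overall charge of −1 the gold centre must be in the +3 oxidation state.
Au sits in group 11, so the d-electron count is 11 − 3 = 8.
Coordination number: 4.
A 5d d⁸ ion has a large crystal-field splitting; square planar leaves the high-energy d_{x²−y²} orbital empty and maximises CFSE.

square planar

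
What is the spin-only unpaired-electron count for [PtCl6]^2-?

Ligand charges: each chloride is −1. With an overall charge of −2 the platinum centre must be in the +4 oxidation state.
Platinum is a group-10 element; Pt(IV) is therefore d⁶.
The spin state decides the count: a 5d ion has a large Δₒ and is invariably low-spin.
An octahedral low-spin d⁶ ion is t₂g⁶e_g⁰, giving 0 unpaired electrons.

0 unpaired electrons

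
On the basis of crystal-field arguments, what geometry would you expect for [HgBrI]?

Summing ligand charges against the 0 overall charge gives an oxidation state of +2 for mercury.
Group 12 minus oxidation state 2 gives a d¹⁰ configuration.
With 2 monodentate ligands the coordination number is 2.
A d¹⁰ ion with only two ligands adopts a linear arrangement (sp hybridisation; no CFSE preference).

linear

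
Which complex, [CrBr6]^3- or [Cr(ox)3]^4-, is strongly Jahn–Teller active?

[Cr(ox)3]^4-

[CrBr6]^3-: Ligand charges: each bromide is −1. With an overall charge of −3 the chromium centre must be in the +3 oxidation state. Chromium is a group-6 element; Cr(III) is therefore d³. The d³ configuration leaves the e_g set evenly filled (or empty) — no strong Jahn–Teller driving force.
[Cr(ox)3]^4-: Each oxalate is −2; balancing the −4 overall charge requires Cr(II). Chromium is a group-6 element; Cr(II) is therefore d⁴. Oxalate is a weak-field ligand for a first-row metal, so the complex is high-spin. The t₂g³e_g¹ (high-spin) configuration has an unevenly filled e_g set; the Jahn–Teller theorem predicts a tetragonal distortion (typically axial elongation) to lift the degeneracy.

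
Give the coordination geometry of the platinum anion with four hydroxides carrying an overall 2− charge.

square planar

Each hydroxide is −1; balancing the −2 overall charge requires Pt(II).
Group 10 minus oxidation state 2 gives a d⁸ configuration.
Coordination number: 4.
A 5d d⁸ ion has a large crystal-field splitting; square planar leaves the high-energy d_{x²−y²} orbital empty and maximises CFSE.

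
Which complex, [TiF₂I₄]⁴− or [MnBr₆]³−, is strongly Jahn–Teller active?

[MnBr₆]³−

[TiF₂I₄]⁴−: Ligand charges: each fluoride is −1; each iodide is −1. With an overall charge of −4 the titanium centre must be in the +2 oxidation state. Titanium is a group-4 element; Ti(II) is therefore d². The d² configuration leaves the e_g set evenly filled (or empty) — no strong Jahn–Teller driving force.
[MnBr₆]³−: Each bromide is −1; balancing the −3 overall charge requires Mn(III). Manganese is a group-7 element; Mn(III) is therefore d⁴. Bromide is a weak-field ligand for a first-row metal, so the complex is high-spin. The t₂g³e_g¹ (high-spin) configuration has an unevenly filled e_g set; the Jahn–Teller theorem predicts a tetragonal distortion (typically axial elongation) to lift the degeneracy.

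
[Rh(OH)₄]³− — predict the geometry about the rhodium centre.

Ligand charges: each hydroxide is −1. With an overall charge of −3 the rhodium centre must be in the +1 oxidation state.
Rh sits in group 9, so the d-electron count is 9 − 1 = 8.
Coordination number: 4.
A 4d d⁸ ion has a large crystal-field splitting; square planar leaves the high-energy d_{x²−y²} orbital empty and maximises CFSE.

square planar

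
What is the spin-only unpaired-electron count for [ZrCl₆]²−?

Summing ligand charges against the −2 overall charge gives an oxidation state of +4 for zirconium.
Zirconium is a group-4 element; Zr(IV) is therefore d⁰.
In an octahedral field the d⁰ configuration is t₂g⁰e_g⁰, giving 0 unpaired electrons.

0 unpaired electrons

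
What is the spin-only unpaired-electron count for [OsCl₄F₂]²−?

Ligand charges: each chloride is −1; each fluoride is −1. With an overall charge of −2 the osmium centre must be in the +4 oxidation state.
Group 8 minus oxidation state 4 gives a d⁴ configuration.
The spin state decides the count: a 5d ion has a large Δₒ and is invariably low-spin.
An octahedral low-spin d⁴ ion is t₂g⁴e_g⁰, giving 2 unpaired electrons.

2 unpaired electrons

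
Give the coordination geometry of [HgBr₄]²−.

tetrahedral

Summing ligand charges against the −2 overall charge gives an oxidation state of +2 for mercury.
Hg sits in group 12, so the d-electron count is 12 − 2 = 10.
With 4 monodentate ligands the coordination number is 4.
A d¹⁰ ion has no crystal-field stabilisation preference between square planar and tetrahedral, so four ligands adopt the sterically favoured tetrahedral geometry.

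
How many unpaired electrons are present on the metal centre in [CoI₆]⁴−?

3

Ligand charges: each iodide is −1. With an overall charge of −4 the cobalt centre must be in the +2 oxidation state.
Cobalt is a group-9 element; Co(II) is therefore d⁷.
The spin state decides the count: Iodide is a weak-field ligand for a first-row metal, so the complex is high-spin.
An octahedral high-spin d⁷ ion is t₂g⁵e_g², giving 3 unpaired electrons.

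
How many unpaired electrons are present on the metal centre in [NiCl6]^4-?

2 unpaired electrons

Ligand charges: each chloride is −1. With an overall charge of −4 the nickel centre must be in the +2 oxidation state.
Group 10 minus oxidation state 2 gives a d⁸ configuration.
In an octahedral field the d⁸ configuration is t₂g⁶e_g² (only one arrangement possible), giving 2 unpaired electrons.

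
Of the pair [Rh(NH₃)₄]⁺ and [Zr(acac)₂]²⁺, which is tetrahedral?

For [Rh(NH₃)₄]⁺: Summing ligand charges against the +1 overall charge gives an oxidation state of +1 for rhodium. Rhodium is a group-9 element; Rh(I) is therefore d⁸. A 4d d⁸ ion has a large crystal-field splitting; square planar leaves the high-energy d_{x²−y²} orbital empty and maximises CFSE. → square planar.
For [Zr(acac)₂]²⁺: Each acetylacetonate is −1; balancing the +2 overall charge requires Zr(IV). Zirconium is a group-4 element; Zr(IV) is therefore d⁰. A d⁰ ion has no crystal-field stabilisation preference between square planar and tetrahedral, so four ligands adopt the sterically favoured tetrahedral geometry. → tetrahedral.

[Zr(acac)₂]²⁺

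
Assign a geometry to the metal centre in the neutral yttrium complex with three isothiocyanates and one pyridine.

Summing ligand charges against the 0 overall charge gives an oxidation state of +3 for yttrium.
Y sits in group 3, so the d-electron count is 3 − 3 = 0.
Coordination number: 4.
A d⁰ ion has no crystal-field stabilisation preference between square planar and tetrahedral, so four ligands adopt the sterically favoured tetrahedral geometry.

tetrahedral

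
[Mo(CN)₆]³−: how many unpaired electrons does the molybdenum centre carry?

Ligand charges: each cyanide is −1. With an overall charge of −3 the molybdenum centre must be in the +3 oxidation state.
Molybdenum is a group-6 element; Mo(III) is therefore d³.
In an octahedral field the d³ configuration is t₂g³e_g⁰ (only one arrangement possible), giving 3 unpaired electrons.

3 unpaired electrons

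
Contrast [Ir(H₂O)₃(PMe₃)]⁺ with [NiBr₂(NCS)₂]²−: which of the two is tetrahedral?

For [Ir(H₂O)₃(PMe₃)]⁺: Ligand charges: water is neutral; trimethylphosphine is neutral. With an overall charge of +1 the iridium centre must be in the +1 oxidation state. Iridium is a group-9 element; Ir(I) is therefore d⁸. A 5d d⁸ ion has a large crystal-field splitting; square planar leaves the high-energy d_{x²−y²} orbital empty and maximises CFSE. → square planar.
For [NiBr₂(NCS)₂]²−: Each bromide is −1; each isothiocyanate is −1; balancing the −2 overall charge requires Ni(II). Ni sits in group 10, so the d-electron count is 10 − 2 = 8. Bromide and isothiocyanate are weak-field ligands. With weak-field ligands the CFSE gain from square planar is small, so a 3d d⁸ ion takes the sterically preferred tetrahedral geometry. → tetrahedral.

[NiBr₂(NCS)₂]²−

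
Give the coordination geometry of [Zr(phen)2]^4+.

tetrahedral

Summing ligand charges against the +4 overall charge gives an oxidation state of +4 for zirconium.
Zr sits in group 4, so the d-electron count is 4 − 4 = 0.
Counting donor atoms: 2×1,10-phenanthroline (bidentate) → 4 donors. Coordination number = 4.
A d⁰ ion has no crystal-field stabilisation preference between square planar and tetrahedral, so four ligands adopt the sterically favoured tetrahedral geometry.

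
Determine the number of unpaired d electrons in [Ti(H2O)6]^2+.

2 unpaired electrons

Ligand charges: water is neutral. With an overall charge of +2 the titanium centre must be in the +2 oxidation state.
Titanium is a group-4 element; Ti(II) is therefore d².
In an octahedral field the d² configuration is t₂g²e_g⁰ (only one arrangement possible), giving 2 unpaired electrons.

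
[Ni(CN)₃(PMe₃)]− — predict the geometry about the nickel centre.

Each cyanide is −1; trimethylphosphine is neutral; balancing the −1 overall charge requires Ni(II).
Ni sits in group 10, so the d-electron count is 10 − 2 = 8.
With 4 monodentate ligands the coordination number is 4.
Cyanide and trimethylphosphine are strong-field ligands (high in the spectrochemical series).
A 3d d⁸ ion with strong-field ligands gains enough CFSE to favour square planar over tetrahedral.

square planar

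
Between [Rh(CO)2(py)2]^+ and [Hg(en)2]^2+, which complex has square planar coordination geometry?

For [Rh(CO)2(py)2]^+: Ligand charges: carbonyl is neutral; pyridine is neutral. With an overall charge of +1 the rhodium centre must be in the +1 oxidation state. Group 9 minus oxidation state 1 gives a d⁸ configuration. A 4d d⁸ ion has a large crystal-field splitting; square planar leaves the high-energy d_{x²−y²} orbital empty and maximises CFSE. → square planar.
For [Hg(en)2]^2+: Ligand charges: ethylenediamine is neutral. With an overall charge of +2 the mercury centre must be in the +2 oxidation state. Mercury is a group-12 element; Hg(II) is therefore d¹⁰. A d¹⁰ ion has no crystal-field stabilisation preference between square planar and tetrahedral, so four ligands adopt the sterically favoured tetrahedral geometry. → tetrahedral.

[Rh(CO)2(py)2]^+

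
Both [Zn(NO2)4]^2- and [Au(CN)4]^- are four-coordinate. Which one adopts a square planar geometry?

[Au(CN)4]^-

For [Zn(NO2)4]^2-: Summing ligand charges against the −2 overall charge gives an oxidation state of +2 for zinc. Zn sits in group 12, so the d-electron count is 12 − 2 = 10. A d¹⁰ ion has no crystal-field stabilisation preference between square planar and tetrahedral, so four ligands adopt the sterically favoured tetrahedral geometry. → tetrahedral.
For [Au(CN)4]^-: Summing ligand charges against the −1 overall charge gives an oxidation state of +3 for gold. Gold is a group-11 element; Au(III) is therefore d⁸. A 5d d⁸ ion has a large crystal-field splitting; square planar leaves the high-energy d_{x²−y²} orbital empty and maximises CFSE. → square planar.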